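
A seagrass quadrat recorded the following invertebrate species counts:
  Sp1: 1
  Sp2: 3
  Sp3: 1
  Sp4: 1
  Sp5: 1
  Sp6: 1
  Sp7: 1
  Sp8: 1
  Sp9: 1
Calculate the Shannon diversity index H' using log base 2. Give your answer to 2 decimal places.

3.03

Total N = 1+3+1+1+1+1+1+1+1 = 11, so the proportions are 0.0909, 0.2727, 0.0909, 0.0909, 0.0909, 0.0909, 0.0909, 0.0909, 0.0909 (working shown to 4 dp, full precision carried).
Each pᵢ log₂ pᵢ term: 0.0909×(-3.4594)=-0.3145, 0.2727×(-1.8745)=-0.5112, 0.0909×(-3.4594)=-0.3145, 0.0909×(-3.4594)=-0.3145, 0.0909×(-3.4594)=-0.3145, 0.0909×(-3.4594)=-0.3145, 0.0909×(-3.4594)=-0.3145, 0.0909×(-3.4594)=-0.3145, 0.0909×(-3.4594)=-0.3145.
Sum = -3.0272, so H' = 3.03.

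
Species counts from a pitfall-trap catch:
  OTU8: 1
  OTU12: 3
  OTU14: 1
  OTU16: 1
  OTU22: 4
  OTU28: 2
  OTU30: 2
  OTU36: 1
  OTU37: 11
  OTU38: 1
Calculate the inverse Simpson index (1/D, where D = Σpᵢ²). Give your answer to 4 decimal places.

4.5849

Total N = 1+3+1+1+4+2+2+1+11+1 = 27, so the proportions are 0.03703704, 0.11111111, 0.03703704, 0.03703704, 0.14814815, 0.07407407, 0.07407407, 0.03703704, 0.40740741, 0.03703704 (working shown to 8 dp, full precision carried).
D = 0.03703704² + 0.11111111² + 0.03703704² + 0.03703704² + 0.14814815² + 0.07407407² + 0.07407407² + 0.03703704² + 0.40740741² + 0.03703704² = 0.00137174 + 0.01234568 + 0.00137174 + 0.00137174 + 0.02194787 + 0.00548697 + 0.00548697 + 0.00137174 + 0.16598080 + 0.00137174 = 0.21810700.
So 1/D = 4.584906, i.e. 4.5849 to 4 decimal places.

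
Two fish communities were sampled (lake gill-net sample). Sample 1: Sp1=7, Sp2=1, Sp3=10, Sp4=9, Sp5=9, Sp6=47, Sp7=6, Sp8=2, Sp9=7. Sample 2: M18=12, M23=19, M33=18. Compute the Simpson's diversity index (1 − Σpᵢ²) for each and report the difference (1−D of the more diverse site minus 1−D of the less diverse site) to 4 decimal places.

0.0735

Sample 1: N=98, proportions 0.071429, 0.010204, 0.102041, 0.091837, 0.091837, 0.479592, 0.061224, 0.020408, 0.071429, giving 1−D = 0.728238 (working shown to 6 dp, full precision carried).
Sample 2: N=49, proportions 0.244898, 0.387755, 0.367347, giving 1−D = 0.654727.
Difference = |0.728238 − 0.654727| = 0.073511, i.e. 0.0735 to 4 decimal places.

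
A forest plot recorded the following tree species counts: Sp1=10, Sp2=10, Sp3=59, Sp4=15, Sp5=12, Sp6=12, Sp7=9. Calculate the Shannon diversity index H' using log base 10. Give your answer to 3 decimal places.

0.713

Total N = 10+10+59+15+12+12+9 = 127, so the proportions are 0.07874, 0.07874, 0.46457, 0.11811, 0.09449, 0.09449, 0.07087 (working shown to 5 dp, full precision carried).
Each pᵢ log₁₀ pᵢ term: 0.07874×(-1.10380)=-0.08691, 0.07874×(-1.10380)=-0.08691, 0.46457×(-0.33295)=-0.15468, 0.11811×(-0.92771)=-0.10957, 0.09449×(-1.02462)=-0.09681, 0.09449×(-1.02462)=-0.09681, 0.07087×(-1.14956)=-0.08146.
Sum = -0.71317, so H' = 0.713.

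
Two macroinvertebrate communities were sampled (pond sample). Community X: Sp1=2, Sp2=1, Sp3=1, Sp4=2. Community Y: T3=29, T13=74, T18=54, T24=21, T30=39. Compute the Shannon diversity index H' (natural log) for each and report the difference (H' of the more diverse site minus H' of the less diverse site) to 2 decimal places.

Community X: N=6, proportions 0.33333, 0.16667, 0.16667, 0.33333, giving H' = 1.32966 (working shown to 5 dp, full precision carried).
Community Y: N=217, proportions 0.13364, 0.34101, 0.24885, 0.09677, 0.17972, giving H' = 1.51643.
Difference = |1.32966 − 1.51643| = 0.18677, i.e. 0.19 to 2 decimal places.

0.19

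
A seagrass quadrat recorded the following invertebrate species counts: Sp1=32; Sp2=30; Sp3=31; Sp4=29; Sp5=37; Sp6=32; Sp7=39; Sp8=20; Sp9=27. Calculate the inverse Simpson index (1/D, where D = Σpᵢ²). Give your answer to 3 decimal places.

8.750

Total N = 32+30+31+29+37+32+39+20+27 = 277, so the proportions are 0.1155235, 0.1083032, 0.1119134, 0.1046931, 0.133574, 0.1155235, 0.1407942, 0.0722022, 0.0974729 (working shown to 7 dp, full precision carried).
D = 0.1155235² + 0.1083032² + 0.1119134² + 0.1046931² + 0.133574² + 0.1155235² + 0.1407942² + 0.0722022² + 0.0974729² = 0.0133457 + 0.0117296 + 0.0125246 + 0.0109607 + 0.0178420 + 0.0133457 + 0.0198230 + 0.0052132 + 0.0095010 = 0.1142853.
So 1/D = 8.75003, i.e. 8.750 to 3 decimal places.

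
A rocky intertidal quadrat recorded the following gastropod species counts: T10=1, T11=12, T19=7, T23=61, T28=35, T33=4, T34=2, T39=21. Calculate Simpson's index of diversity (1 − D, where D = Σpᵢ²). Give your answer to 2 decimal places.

0.73

Total N = 1+12+7+61+35+4+2+21 = 143, so the proportions are 0.007, 0.0839, 0.049, 0.4266, 0.2448, 0.028, 0.014, 0.1469 (working shown to 4 dp, full precision carried).
D = 0.007² + 0.0839² + 0.049² + 0.4266² + 0.2448² + 0.028² + 0.014² + 0.1469² = 0.0000 + 0.0070 + 0.0024 + 0.1820 + 0.0599 + 0.0008 + 0.0002 + 0.0216 = 0.2739.
So 1 − D = 0.7261, i.e. 0.73 to 2 decimal places.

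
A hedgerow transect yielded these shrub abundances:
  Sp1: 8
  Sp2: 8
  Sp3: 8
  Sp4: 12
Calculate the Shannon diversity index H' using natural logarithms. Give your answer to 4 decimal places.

1.3689

Total N = 8+8+8+12 = 36, so the proportions are 0.222222, 0.222222, 0.222222, 0.333333 (working shown to 6 dp, full precision carried).
Each pᵢ ln pᵢ term: 0.222222×(-1.504077)=-0.334239, 0.222222×(-1.504077)=-0.334239, 0.222222×(-1.504077)=-0.334239, 0.333333×(-1.098612)=-0.366204.
Sum = -1.368922, so H' = 1.3689.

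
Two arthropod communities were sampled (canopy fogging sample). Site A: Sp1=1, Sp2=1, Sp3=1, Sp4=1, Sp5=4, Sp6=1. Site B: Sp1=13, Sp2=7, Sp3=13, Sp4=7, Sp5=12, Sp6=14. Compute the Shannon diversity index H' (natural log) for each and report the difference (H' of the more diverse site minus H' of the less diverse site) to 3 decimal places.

0.174

Site A: N=9, proportions 0.11111, 0.11111, 0.11111, 0.11111, 0.44444, 0.11111, giving H' = 1.58109 (working shown to 5 dp, full precision carried).
Site B: N=66, proportions 0.19697, 0.10606, 0.19697, 0.10606, 0.18182, 0.21212, giving H' = 1.75485.
Difference = |1.58109 − 1.75485| = 0.17376, i.e. 0.174 to 3 decimal places.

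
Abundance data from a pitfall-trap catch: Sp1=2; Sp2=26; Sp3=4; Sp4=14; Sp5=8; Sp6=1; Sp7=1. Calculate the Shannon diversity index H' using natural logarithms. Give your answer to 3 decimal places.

1.432

Total N = 2+26+4+14+8+1+1 = 56, so the proportions are 0.03571, 0.46429, 0.07143, 0.25, 0.14286, 0.01786, 0.01786 (working shown to 5 dp, full precision carried).
Each pᵢ ln pᵢ term: 0.03571×(-3.33220)=-0.11901, 0.46429×(-0.76726)=-0.35623, 0.07143×(-2.63906)=-0.18850, 0.25×(-1.38629)=-0.34657, 0.14286×(-1.94591)=-0.27799, 0.01786×(-4.02535)=-0.07188, 0.01786×(-4.02535)=-0.07188.
Sum = -1.43206, so H' = 1.432.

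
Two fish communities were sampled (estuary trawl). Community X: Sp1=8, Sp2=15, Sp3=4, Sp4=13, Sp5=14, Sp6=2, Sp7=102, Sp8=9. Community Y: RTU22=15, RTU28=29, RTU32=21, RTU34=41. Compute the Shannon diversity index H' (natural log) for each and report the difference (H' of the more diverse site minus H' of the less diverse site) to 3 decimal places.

0.050

Community X: N=167, proportions 0.0479, 0.08982, 0.02395, 0.07784, 0.08383, 0.01198, 0.61078, 0.05389, giving H' = 1.36948 (working shown to 5 dp, full precision carried).
Community Y: N=106, proportions 0.14151, 0.27358, 0.19811, 0.38679, giving H' = 1.31944.
Difference = |1.36948 − 1.31944| = 0.05004, i.e. 0.050 to 3 decimal places.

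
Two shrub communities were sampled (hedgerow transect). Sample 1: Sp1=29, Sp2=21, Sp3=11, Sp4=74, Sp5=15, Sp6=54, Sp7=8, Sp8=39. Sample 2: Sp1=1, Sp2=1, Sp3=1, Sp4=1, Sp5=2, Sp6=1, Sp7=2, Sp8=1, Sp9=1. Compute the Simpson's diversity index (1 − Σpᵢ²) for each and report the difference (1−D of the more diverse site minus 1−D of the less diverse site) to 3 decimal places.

0.060

Sample 1: N=251, proportions 0.115538, 0.083665, 0.043825, 0.294821, 0.059761, 0.215139, 0.031873, 0.155378, giving 1−D = 0.815797 (working shown to 6 dp, full precision carried).
Sample 2: N=11, proportions 0.090909, 0.090909, 0.090909, 0.090909, 0.181818, 0.090909, 0.181818, 0.090909, 0.090909, giving 1−D = 0.876033.
Difference = |0.815797 − 0.876033| = 0.060236, i.e. 0.060 to 3 decimal places.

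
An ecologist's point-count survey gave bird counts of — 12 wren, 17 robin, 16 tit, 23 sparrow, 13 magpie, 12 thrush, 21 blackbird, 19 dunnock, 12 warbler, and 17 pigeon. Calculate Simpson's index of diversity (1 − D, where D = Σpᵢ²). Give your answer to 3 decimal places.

0.895

Total N = 12+17+16+23+13+12+21+19+12+17 = 162, so the proportions are 0.07407, 0.10494, 0.09877, 0.14198, 0.08025, 0.07407, 0.12963, 0.11728, 0.07407, 0.10494 (working shown to 5 dp, full precision carried).
D = 0.07407² + 0.10494² + 0.09877² + 0.14198² + 0.08025² + 0.07407² + 0.12963² + 0.11728² + 0.07407² + 0.10494² = 0.00549 + 0.01101 + 0.00975 + 0.02016 + 0.00644 + 0.00549 + 0.01680 + 0.01376 + 0.00549 + 0.01101 = 0.10540.
So 1 − D = 0.89460, i.e. 0.895 to 3 decimal places.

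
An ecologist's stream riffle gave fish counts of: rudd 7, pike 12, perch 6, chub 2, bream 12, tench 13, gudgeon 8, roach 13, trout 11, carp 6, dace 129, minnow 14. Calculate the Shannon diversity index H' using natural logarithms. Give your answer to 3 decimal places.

1.718

Total N = 7+12+6+2+12+13+8+13+11+6+129+14 = 233, so the proportions are 0.03004, 0.0515, 0.02575, 0.00858, 0.0515, 0.05579, 0.03433, 0.05579, 0.04721, 0.02575, 0.55365, 0.06009 (working shown to 5 dp, full precision carried).
Each pᵢ ln pᵢ term: 0.03004×(-3.50513)=-0.10530, 0.0515×(-2.96613)=-0.15276, 0.02575×(-3.65928)=-0.09423, 0.00858×(-4.75789)=-0.04084, 0.0515×(-2.96613)=-0.15276, 0.05579×(-2.88609)=-0.16103, 0.03433×(-3.37160)=-0.11576, 0.05579×(-2.88609)=-0.16103, 0.04721×(-3.05314)=-0.14414, 0.02575×(-3.65928)=-0.09423, 0.55365×(-0.59123)=-0.32733, 0.06009×(-2.81198)=-0.16896.
Sum = -1.71838, so H' = 1.718.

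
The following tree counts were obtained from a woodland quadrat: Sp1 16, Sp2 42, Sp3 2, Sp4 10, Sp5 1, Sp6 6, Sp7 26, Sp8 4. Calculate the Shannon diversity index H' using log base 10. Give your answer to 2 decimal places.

0.70

Total N = 16+42+2+10+1+6+26+4 = 107, so the proportions are 0.1495, 0.3925, 0.0187, 0.0935, 0.0093, 0.0561, 0.243, 0.0374 (working shown to 4 dp, full precision carried).
Each pᵢ log₁₀ pᵢ term: 0.1495×(-0.8253)=-0.1234, 0.3925×(-0.4061)=-0.1594, 0.0187×(-1.7284)=-0.0323, 0.0935×(-1.0294)=-0.0962, 0.0093×(-2.0294)=-0.0190, 0.0561×(-1.2512)=-0.0702, 0.243×(-0.6144)=-0.1493, 0.0374×(-1.4273)=-0.0534.
Sum = -0.7031, so H' = 0.70.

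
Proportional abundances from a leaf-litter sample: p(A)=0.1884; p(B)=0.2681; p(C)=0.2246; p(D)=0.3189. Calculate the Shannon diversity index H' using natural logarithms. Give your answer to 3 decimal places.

1.367

Each pᵢ ln pᵢ term (working shown to 5 dp, full precision carried): 0.1884×(-1.66919)=-0.31448, 0.2681×(-1.31640)=-0.35293, 0.2246×(-1.49343)=-0.33543, 0.3189×(-1.14288)=-0.36446.
Sum = -1.36729, so H' = 1.367.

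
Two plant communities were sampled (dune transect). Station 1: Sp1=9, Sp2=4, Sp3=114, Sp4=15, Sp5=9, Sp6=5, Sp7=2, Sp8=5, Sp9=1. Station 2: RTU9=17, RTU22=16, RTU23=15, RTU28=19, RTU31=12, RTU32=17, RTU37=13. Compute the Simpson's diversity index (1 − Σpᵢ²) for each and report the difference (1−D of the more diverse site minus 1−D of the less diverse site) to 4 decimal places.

Station 1: N=164, proportions 0.054878, 0.02439, 0.695122, 0.091463, 0.054878, 0.030488, 0.012195, 0.030488, 0.006098, giving 1−D = 0.499777 (working shown to 6 dp, full precision carried).
Station 2: N=109, proportions 0.155963, 0.146789, 0.137615, 0.174312, 0.110092, 0.155963, 0.119266, giving 1−D = 0.854137.
Difference = |0.499777 − 0.854137| = 0.354360, i.e. 0.3544 to 4 decimal places.

0.3544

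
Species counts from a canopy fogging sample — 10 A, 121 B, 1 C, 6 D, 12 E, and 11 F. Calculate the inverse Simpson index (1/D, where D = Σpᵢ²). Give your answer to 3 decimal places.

1.723

Total N = 10+121+1+6+12+11 = 161, so the proportions are 0.062112, 0.751553, 0.006211, 0.037267, 0.074534, 0.068323 (working shown to 6 dp, full precision carried).
D = 0.062112² + 0.751553² + 0.006211² + 0.037267² + 0.074534² + 0.068323² = 0.003858 + 0.564832 + 0.000039 + 0.001389 + 0.005555 + 0.004668 = 0.580340.
So 1/D = 1.72313, i.e. 1.723 to 3 decimal places.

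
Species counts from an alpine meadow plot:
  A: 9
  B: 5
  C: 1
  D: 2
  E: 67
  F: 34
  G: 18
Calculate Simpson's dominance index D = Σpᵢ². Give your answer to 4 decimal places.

0.3287

Total N = 9+5+1+2+67+34+18 = 136, so the proportions are 0.066176, 0.036765, 0.007353, 0.014706, 0.492647, 0.25, 0.132353 (working shown to 6 dp, full precision carried).
D = 0.066176² + 0.036765² + 0.007353² + 0.014706² + 0.492647² + 0.25² + 0.132353² = 0.004379 + 0.001352 + 0.000054 + 0.000216 + 0.242701 + 0.062500 + 0.017517 = 0.328720.
To 4 decimal places, D = 0.3287.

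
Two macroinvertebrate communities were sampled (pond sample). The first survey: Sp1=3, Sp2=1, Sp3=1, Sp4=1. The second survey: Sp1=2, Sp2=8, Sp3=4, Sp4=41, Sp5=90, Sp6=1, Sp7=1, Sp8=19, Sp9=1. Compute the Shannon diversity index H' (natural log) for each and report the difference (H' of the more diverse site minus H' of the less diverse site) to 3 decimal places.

The first survey: N=6, proportions 0.5, 0.16666667, 0.16666667, 0.16666667, giving H' = 1.24245332 (working shown to 8 dp, full precision carried).
The second survey: N=167, proportions 0.01197605, 0.04790419, 0.0239521, 0.24550898, 0.53892216, 0.00598802, 0.00598802, 0.11377246, 0.00598802, giving H' = 1.30511555.
Difference = |1.24245332 − 1.30511555| = 0.06266223, i.e. 0.063 to 3 decimal places.

0.063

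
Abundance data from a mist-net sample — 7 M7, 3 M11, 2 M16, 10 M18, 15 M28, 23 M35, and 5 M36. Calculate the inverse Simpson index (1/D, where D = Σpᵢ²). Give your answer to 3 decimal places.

Total N = 7+3+2+10+15+23+5 = 65, so the proportions are 0.1076923, 0.0461538, 0.0307692, 0.1538462, 0.2307692, 0.3538462, 0.0769231 (working shown to 7 dp, full precision carried).
D = 0.1076923² + 0.0461538² + 0.0307692² + 0.1538462² + 0.2307692² + 0.3538462² + 0.0769231² = 0.0115976 + 0.0021302 + 0.0009467 + 0.0236686 + 0.0532544 + 0.1252071 + 0.0059172 = 0.2227219.
So 1/D = 4.48990, i.e. 4.490 to 3 decimal places.

4.490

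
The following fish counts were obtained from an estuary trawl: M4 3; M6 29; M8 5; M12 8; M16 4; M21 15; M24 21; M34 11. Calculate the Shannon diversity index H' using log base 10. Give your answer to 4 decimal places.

0.7965

Total N = 3+29+5+8+4+15+21+11 = 96, so the proportions are 0.03125, 0.302083, 0.052083, 0.083333, 0.041667, 0.15625, 0.21875, 0.114583 (working shown to 6 dp, full precision carried).
Each pᵢ log₁₀ pᵢ term: 0.03125×(-1.505150)=-0.047036, 0.302083×(-0.519873)=-0.157045, 0.052083×(-1.283301)=-0.066839, 0.083333×(-1.079181)=-0.089932, 0.041667×(-1.380211)=-0.057509, 0.15625×(-0.806180)=-0.125966, 0.21875×(-0.660052)=-0.144386, 0.114583×(-0.940879)=-0.107809.
Sum = -0.796521, so H' = 0.7965.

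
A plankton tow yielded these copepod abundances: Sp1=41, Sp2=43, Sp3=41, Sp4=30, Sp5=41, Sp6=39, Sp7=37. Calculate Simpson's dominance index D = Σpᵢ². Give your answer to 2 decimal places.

Total N = 41+43+41+30+41+39+37 = 272, so the proportions are 0.1507, 0.1581, 0.1507, 0.1103, 0.1507, 0.1434, 0.136 (working shown to 4 dp, full precision carried).
D = 0.1507² + 0.1581² + 0.1507² + 0.1103² + 0.1507² + 0.1434² + 0.136² = 0.0227 + 0.0250 + 0.0227 + 0.0122 + 0.0227 + 0.0206 + 0.0185 = 0.1444.
To 2 decimal places, D = 0.14.

0.14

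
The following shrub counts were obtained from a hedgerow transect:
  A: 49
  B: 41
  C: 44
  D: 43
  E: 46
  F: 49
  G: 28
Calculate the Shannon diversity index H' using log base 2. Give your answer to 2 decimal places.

Total N = 49+41+44+43+46+49+28 = 300, so the proportions are 0.1633, 0.1367, 0.1467, 0.1433, 0.1533, 0.1633, 0.0933 (working shown to 4 dp, full precision carried).
Each pᵢ log₂ pᵢ term: 0.1633×(-2.6141)=-0.4270, 0.1367×(-2.8713)=-0.3924, 0.1467×(-2.7694)=-0.4062, 0.1433×(-2.8026)=-0.4017, 0.1533×(-2.7053)=-0.4148, 0.1633×(-2.6141)=-0.4270, 0.0933×(-3.4215)=-0.3193.
Sum = -2.7884, so H' = 2.79.

2.79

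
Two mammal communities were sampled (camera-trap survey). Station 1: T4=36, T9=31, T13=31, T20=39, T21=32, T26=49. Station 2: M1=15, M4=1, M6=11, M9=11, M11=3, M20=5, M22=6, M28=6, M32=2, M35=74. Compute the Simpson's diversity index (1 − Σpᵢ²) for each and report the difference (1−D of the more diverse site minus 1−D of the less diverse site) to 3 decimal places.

Station 1: N=218, proportions 0.16514, 0.1422, 0.1422, 0.1789, 0.14679, 0.22477, giving 1−D = 0.82821 (working shown to 5 dp, full precision carried).
Station 2: N=134, proportions 0.11194, 0.00746, 0.08209, 0.08209, 0.02239, 0.03731, 0.04478, 0.04478, 0.01493, 0.55224, giving 1−D = 0.66284.
Difference = |0.82821 − 0.66284| = 0.16537, i.e. 0.165 to 3 decimal places.

0.165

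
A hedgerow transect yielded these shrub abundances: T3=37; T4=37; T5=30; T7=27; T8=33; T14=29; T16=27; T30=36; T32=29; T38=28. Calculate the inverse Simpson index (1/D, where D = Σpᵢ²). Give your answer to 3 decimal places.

Total N = 37+37+30+27+33+29+27+36+29+28 = 313, so the proportions are 0.1182109, 0.1182109, 0.0958466, 0.086262, 0.1054313, 0.0926518, 0.086262, 0.115016, 0.0926518, 0.0894569 (working shown to 7 dp, full precision carried).
D = 0.1182109² + 0.1182109² + 0.0958466² + 0.086262² + 0.1054313² + 0.0926518² + 0.086262² + 0.115016² + 0.0926518² + 0.0894569² = 0.0139738 + 0.0139738 + 0.0091866 + 0.0074411 + 0.0111158 + 0.0085843 + 0.0074411 + 0.0132287 + 0.0085843 + 0.0080025 = 0.1015321.
So 1/D = 9.84910, i.e. 9.849 to 3 decimal places.

9.849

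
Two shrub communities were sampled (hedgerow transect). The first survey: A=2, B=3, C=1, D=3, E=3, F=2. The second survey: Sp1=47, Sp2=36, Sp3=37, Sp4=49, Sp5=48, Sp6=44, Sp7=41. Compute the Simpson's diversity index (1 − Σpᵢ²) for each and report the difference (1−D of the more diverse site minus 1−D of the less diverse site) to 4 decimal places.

The first survey: N=14, proportions 0.14285714, 0.21428571, 0.07142857, 0.21428571, 0.21428571, 0.14285714, giving 1−D = 0.81632653 (working shown to 8 dp, full precision carried).
The second survey: N=302, proportions 0.15562914, 0.1192053, 0.12251656, 0.16225166, 0.1589404, 0.14569536, 0.13576159, giving 1−D = 0.85531336.
Difference = |0.81632653 − 0.85531336| = 0.03898683, i.e. 0.0390 to 4 decimal places.

0.0390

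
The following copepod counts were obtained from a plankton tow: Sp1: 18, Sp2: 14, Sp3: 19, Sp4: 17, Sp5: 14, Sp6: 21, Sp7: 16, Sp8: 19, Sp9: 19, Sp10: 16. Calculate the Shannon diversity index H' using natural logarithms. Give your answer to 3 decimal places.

2.294

Total N = 18+14+19+17+14+21+16+19+19+16 = 173, so the proportions are 0.10405, 0.08092, 0.10983, 0.09827, 0.08092, 0.12139, 0.09249, 0.10983, 0.10983, 0.09249 (working shown to 5 dp, full precision carried).
Each pᵢ ln pᵢ term: 0.10405×(-2.26292)=-0.23545, 0.08092×(-2.51423)=-0.20346, 0.10983×(-2.20885)=-0.24259, 0.09827×(-2.32008)=-0.22798, 0.08092×(-2.51423)=-0.20346, 0.12139×(-2.10877)=-0.25598, 0.09249×(-2.38070)=-0.22018, 0.10983×(-2.20885)=-0.24259, 0.10983×(-2.20885)=-0.24259, 0.09249×(-2.38070)=-0.22018.
Sum = -2.29447, so H' = 2.294.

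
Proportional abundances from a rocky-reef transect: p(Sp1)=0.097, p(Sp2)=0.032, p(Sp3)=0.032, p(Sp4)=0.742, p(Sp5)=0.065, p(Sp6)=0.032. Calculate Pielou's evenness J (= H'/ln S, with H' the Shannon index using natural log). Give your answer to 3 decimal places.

H' = −Σ pᵢ ln pᵢ = −((-0.22631) + (-0.11014) + (-0.11014) + (-0.22142) + (-0.17767) + (-0.11014)) = 0.95583 (working shown to 5 dp, full precision carried).
With S = 6 species, ln S = 1.79176, so J = 0.95583/1.79176 = 0.53346, i.e. 0.533 to 3 decimal places.

0.533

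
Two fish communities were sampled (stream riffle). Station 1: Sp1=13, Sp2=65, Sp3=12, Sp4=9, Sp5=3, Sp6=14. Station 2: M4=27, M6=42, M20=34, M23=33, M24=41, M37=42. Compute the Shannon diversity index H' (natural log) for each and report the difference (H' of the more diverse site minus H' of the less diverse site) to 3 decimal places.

0.427

Station 1: N=116, proportions 0.11207, 0.56034, 0.10345, 0.07759, 0.02586, 0.12069, giving H' = 1.35259 (working shown to 5 dp, full precision carried).
Station 2: N=219, proportions 0.12329, 0.19178, 0.15525, 0.15068, 0.18721, 0.19178, giving H' = 1.77953.
Difference = |1.35259 − 1.77953| = 0.42694, i.e. 0.427 to 3 decimal places.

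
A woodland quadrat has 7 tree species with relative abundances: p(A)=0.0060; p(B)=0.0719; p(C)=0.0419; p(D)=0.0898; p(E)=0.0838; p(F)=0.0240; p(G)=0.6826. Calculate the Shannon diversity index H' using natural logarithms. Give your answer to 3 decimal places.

Each pᵢ ln pᵢ term (working shown to 5 dp, full precision carried): 0.006×(-5.11600)=-0.03070, 0.0719×(-2.63248)=-0.18928, 0.0419×(-3.17247)=-0.13293, 0.0898×(-2.41017)=-0.21643, 0.0838×(-2.47932)=-0.20777, 0.024×(-3.72970)=-0.08951, 0.6826×(-0.38185)=-0.26065.
Sum = -1.12726, so H' = 1.127.

1.127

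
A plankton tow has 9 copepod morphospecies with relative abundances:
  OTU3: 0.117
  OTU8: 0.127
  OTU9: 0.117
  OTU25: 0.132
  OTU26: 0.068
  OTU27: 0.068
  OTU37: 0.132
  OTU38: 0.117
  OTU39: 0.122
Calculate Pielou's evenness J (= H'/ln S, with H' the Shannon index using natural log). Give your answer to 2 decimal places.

H' = −Σ pᵢ ln pᵢ = −((-0.2510) + (-0.2621) + (-0.2510) + (-0.2673) + (-0.1828) + (-0.1828) + (-0.2673) + (-0.2510) + (-0.2567)) = 2.1720 (working shown to 4 dp, full precision carried).
With S = 9 species, ln S = 2.1972, so J = 2.1720/2.1972 = 0.9885, i.e. 0.99 to 2 decimal places.

0.99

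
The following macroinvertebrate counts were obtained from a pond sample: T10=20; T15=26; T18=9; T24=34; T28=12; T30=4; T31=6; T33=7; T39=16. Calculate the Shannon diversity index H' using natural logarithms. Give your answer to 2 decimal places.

2.00

Total N = 20+26+9+34+12+4+6+7+16 = 134, so the proportions are 0.1493, 0.194, 0.0672, 0.2537, 0.0896, 0.0299, 0.0448, 0.0522, 0.1194 (working shown to 4 dp, full precision carried).
Each pᵢ ln pᵢ term: 0.1493×(-1.9021)=-0.2839, 0.194×(-1.6397)=-0.3182, 0.0672×(-2.7006)=-0.1814, 0.2537×(-1.3715)=-0.3480, 0.0896×(-2.4129)=-0.2161, 0.0299×(-3.5115)=-0.1048, 0.0448×(-3.1061)=-0.1391, 0.0522×(-2.9519)=-0.1542, 0.1194×(-2.1253)=-0.2538.
Sum = -1.9994, so H' = 2.00.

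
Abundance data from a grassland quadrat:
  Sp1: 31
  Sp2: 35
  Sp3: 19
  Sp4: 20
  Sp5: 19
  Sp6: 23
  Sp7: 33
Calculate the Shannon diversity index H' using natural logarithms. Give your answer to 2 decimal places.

Total N = 31+35+19+20+19+23+33 = 180, so the proportions are 0.1722, 0.1944, 0.1056, 0.1111, 0.1056, 0.1278, 0.1833 (working shown to 4 dp, full precision carried).
Each pᵢ ln pᵢ term: 0.1722×(-1.7590)=-0.3029, 0.1944×(-1.6376)=-0.3184, 0.1056×(-2.2485)=-0.2373, 0.1111×(-2.1972)=-0.2441, 0.1056×(-2.2485)=-0.2373, 0.1278×(-2.0575)=-0.2629, 0.1833×(-1.6964)=-0.3110.
Sum = -1.9141, so H' = 1.91.

1.91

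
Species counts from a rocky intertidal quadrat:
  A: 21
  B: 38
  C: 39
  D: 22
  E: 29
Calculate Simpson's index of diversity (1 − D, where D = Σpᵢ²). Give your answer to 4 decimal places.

0.7869

Total N = 21+38+39+22+29 = 149, so the proportions are 0.14094, 0.255034, 0.261745, 0.147651, 0.194631 (working shown to 6 dp, full precision carried).
D = 0.14094² + 0.255034² + 0.261745² + 0.147651² + 0.194631² = 0.019864 + 0.065042 + 0.068510 + 0.021801 + 0.037881 = 0.213099.
So 1 − D = 0.786901, i.e. 0.7869 to 4 decimal places.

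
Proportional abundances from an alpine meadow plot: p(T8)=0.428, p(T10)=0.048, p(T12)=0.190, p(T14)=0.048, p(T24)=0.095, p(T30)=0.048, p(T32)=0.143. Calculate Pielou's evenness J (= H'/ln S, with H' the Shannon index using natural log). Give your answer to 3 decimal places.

0.831

H' = −Σ pᵢ ln pᵢ = −((-0.36321) + (-0.14575) + (-0.31554) + (-0.14575) + (-0.22362) + (-0.14575) + (-0.27812)) = 1.61776 (working shown to 5 dp, full precision carried).
With S = 7 species, ln S = 1.94591, so J = 1.61776/1.94591 = 0.83136, i.e. 0.831 to 3 decimal places.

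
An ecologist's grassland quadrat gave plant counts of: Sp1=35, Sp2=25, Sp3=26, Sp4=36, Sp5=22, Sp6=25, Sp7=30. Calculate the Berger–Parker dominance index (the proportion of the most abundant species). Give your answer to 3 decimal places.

0.181

Total N = 35+25+26+36+22+25+30 = 199, so the proportions are 0.17588, 0.12563, 0.13065, 0.1809, 0.11055, 0.12563, 0.15075 (working shown to 5 dp, full precision carried).
The largest proportion is 0.1809, i.e. d = 0.181 to 3 decimal places.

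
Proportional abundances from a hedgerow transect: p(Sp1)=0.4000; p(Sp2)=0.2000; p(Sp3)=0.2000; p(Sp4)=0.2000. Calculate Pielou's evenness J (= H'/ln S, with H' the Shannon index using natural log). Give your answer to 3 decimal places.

0.961

H' = −Σ pᵢ ln pᵢ = −((-0.36652) + (-0.32189) + (-0.32189) + (-0.32189)) = 1.33218 (working shown to 5 dp, full precision carried).
With S = 4 species, ln S = 1.38629, so J = 1.33218/1.38629 = 0.96096, i.e. 0.961 to 3 decimal places.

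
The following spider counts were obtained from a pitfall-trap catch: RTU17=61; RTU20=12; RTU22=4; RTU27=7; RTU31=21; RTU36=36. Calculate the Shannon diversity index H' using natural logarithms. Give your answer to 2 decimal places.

1.45

Total N = 61+12+4+7+21+36 = 141, so the proportions are 0.4326, 0.0851, 0.0284, 0.0496, 0.1489, 0.2553 (working shown to 4 dp, full precision carried).
Each pᵢ ln pᵢ term: 0.4326×(-0.8379)=-0.3625, 0.0851×(-2.4639)=-0.2097, 0.0284×(-3.5625)=-0.1011, 0.0496×(-3.0028)=-0.1491, 0.1489×(-1.9042)=-0.2836, 0.2553×(-1.3652)=-0.3486.
Sum = -1.4545, so H' = 1.45.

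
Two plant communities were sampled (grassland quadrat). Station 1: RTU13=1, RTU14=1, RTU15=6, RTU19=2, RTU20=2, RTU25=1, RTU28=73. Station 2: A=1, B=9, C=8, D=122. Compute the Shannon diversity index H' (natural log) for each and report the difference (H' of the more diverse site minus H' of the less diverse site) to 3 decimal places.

0.160

Station 1: N=86, proportions 0.01163, 0.01163, 0.06977, 0.02326, 0.02326, 0.01163, 0.84884, giving H' = 0.65520 (working shown to 5 dp, full precision carried).
Station 2: N=140, proportions 0.00714, 0.06429, 0.05714, 0.87143, giving H' = 0.49521.
Difference = |0.65520 − 0.49521| = 0.15999, i.e. 0.160 to 3 decimal places.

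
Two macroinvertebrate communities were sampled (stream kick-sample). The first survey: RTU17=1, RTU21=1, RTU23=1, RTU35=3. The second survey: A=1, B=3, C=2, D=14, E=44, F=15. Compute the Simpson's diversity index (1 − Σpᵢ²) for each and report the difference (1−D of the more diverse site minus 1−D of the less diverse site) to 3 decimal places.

The first survey: N=6, proportions 0.166667, 0.166667, 0.166667, 0.5, giving 1−D = 0.666667 (working shown to 6 dp, full precision carried).
The second survey: N=79, proportions 0.012658, 0.037975, 0.025316, 0.177215, 0.556962, 0.189873, giving 1−D = 0.620093.
Difference = |0.666667 − 0.620093| = 0.046574, i.e. 0.047 to 3 decimal places.

0.047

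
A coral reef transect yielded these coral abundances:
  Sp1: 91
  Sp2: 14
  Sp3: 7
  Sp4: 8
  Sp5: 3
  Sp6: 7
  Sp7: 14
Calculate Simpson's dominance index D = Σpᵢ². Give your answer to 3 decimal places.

0.427

Total N = 91+14+7+8+3+7+14 = 144, so the proportions are 0.631944, 0.097222, 0.048611, 0.055556, 0.020833, 0.048611, 0.097222 (working shown to 6 dp, full precision carried).
D = 0.631944² + 0.097222² + 0.048611² + 0.055556² + 0.020833² + 0.048611² + 0.097222² = 0.399354 + 0.009452 + 0.002363 + 0.003086 + 0.000434 + 0.002363 + 0.009452 = 0.426505.
To 3 decimal places, D = 0.427.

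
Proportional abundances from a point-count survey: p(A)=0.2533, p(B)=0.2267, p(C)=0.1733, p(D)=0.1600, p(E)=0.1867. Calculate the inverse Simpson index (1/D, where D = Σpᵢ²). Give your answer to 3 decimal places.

4.853

D = 0.2533² + 0.2267² + 0.1733² + 0.16² + 0.1867² = 0.0641609 + 0.0513929 + 0.0300329 + 0.0256000 + 0.0348569 = 0.2060436 (working shown to 7 dp, full precision carried).
So 1/D = 4.85334, i.e. 4.853 to 3 decimal places.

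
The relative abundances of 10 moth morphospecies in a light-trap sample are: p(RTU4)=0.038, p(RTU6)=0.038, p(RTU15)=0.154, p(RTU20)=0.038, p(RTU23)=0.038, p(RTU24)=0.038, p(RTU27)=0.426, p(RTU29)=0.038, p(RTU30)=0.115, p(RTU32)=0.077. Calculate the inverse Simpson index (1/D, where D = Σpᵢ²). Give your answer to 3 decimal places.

4.292

D = 0.038² + 0.038² + 0.154² + 0.038² + 0.038² + 0.038² + 0.426² + 0.038² + 0.115² + 0.077² = 0.0014440 + 0.0014440 + 0.0237160 + 0.0014440 + 0.0014440 + 0.0014440 + 0.1814760 + 0.0014440 + 0.0132250 + 0.0059290 = 0.2330100 (working shown to 7 dp, full precision carried).
So 1/D = 4.29166, i.e. 4.292 to 3 decimal places.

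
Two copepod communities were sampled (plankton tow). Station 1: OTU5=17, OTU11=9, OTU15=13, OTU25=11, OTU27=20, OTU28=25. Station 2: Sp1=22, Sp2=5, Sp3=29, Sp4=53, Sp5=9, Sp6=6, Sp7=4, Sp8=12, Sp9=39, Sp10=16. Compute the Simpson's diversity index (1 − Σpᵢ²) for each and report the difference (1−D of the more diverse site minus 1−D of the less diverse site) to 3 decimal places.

Station 1: N=95, proportions 0.17895, 0.09474, 0.13684, 0.11579, 0.21053, 0.26316, giving 1−D = 0.81330 (working shown to 5 dp, full precision carried).
Station 2: N=195, proportions 0.11282, 0.02564, 0.14872, 0.27179, 0.04615, 0.03077, 0.02051, 0.06154, 0.2, 0.08205, giving 1−D = 0.83661.
Difference = |0.81330 − 0.83661| = 0.02331, i.e. 0.023 to 3 decimal places.

0.023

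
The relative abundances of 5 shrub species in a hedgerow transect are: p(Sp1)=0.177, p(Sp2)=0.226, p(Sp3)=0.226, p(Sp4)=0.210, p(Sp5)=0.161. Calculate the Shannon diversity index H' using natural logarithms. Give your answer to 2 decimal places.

1.60

Each pᵢ ln pᵢ term (working shown to 4 dp, full precision carried): 0.177×(-1.7316)=-0.3065, 0.226×(-1.4872)=-0.3361, 0.226×(-1.4872)=-0.3361, 0.21×(-1.5606)=-0.3277, 0.161×(-1.8264)=-0.2940.
Sum = -1.6005, so H' = 1.60.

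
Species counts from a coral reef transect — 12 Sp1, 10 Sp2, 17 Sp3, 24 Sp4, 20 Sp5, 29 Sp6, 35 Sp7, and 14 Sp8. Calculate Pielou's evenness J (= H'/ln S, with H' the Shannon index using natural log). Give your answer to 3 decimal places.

0.961

Total N = 12+10+17+24+20+29+35+14 = 161, so the proportions are 0.07453, 0.06211, 0.10559, 0.14907, 0.12422, 0.18012, 0.21739, 0.08696 (working shown to 5 dp, full precision carried).
H' = −Σ pᵢ ln pᵢ = −((-0.19353) + (-0.17260) + (-0.23739) + (-0.28373) + (-0.25909) + (-0.30875) + (-0.33175) + (-0.21238)) = 1.99921.
With S = 8 species, ln S = 2.07944, so J = 1.99921/2.07944 = 0.96142, i.e. 0.961 to 3 decimal places.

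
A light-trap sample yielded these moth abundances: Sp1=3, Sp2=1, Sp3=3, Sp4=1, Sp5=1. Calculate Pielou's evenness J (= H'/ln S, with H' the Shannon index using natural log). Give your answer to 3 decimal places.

0.910

Total N = 3+1+3+1+1 = 9, so the proportions are 0.33333, 0.11111, 0.33333, 0.11111, 0.11111 (working shown to 5 dp, full precision carried).
H' = −Σ pᵢ ln pᵢ = −((-0.36620) + (-0.24414) + (-0.36620) + (-0.24414) + (-0.24414)) = 1.46482.
With S = 5 species, ln S = 1.60944, so J = 1.46482/1.60944 = 0.91014, i.e. 0.910 to 3 decimal places.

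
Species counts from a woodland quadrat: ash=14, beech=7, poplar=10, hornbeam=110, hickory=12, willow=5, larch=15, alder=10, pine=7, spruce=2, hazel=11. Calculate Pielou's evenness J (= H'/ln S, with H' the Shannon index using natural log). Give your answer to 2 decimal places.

Total N = 14+7+10+110+12+5+15+10+7+2+11 = 203, so the proportions are 0.069, 0.0345, 0.0493, 0.5419, 0.0591, 0.0246, 0.0739, 0.0493, 0.0345, 0.0099, 0.0542 (working shown to 4 dp, full precision carried).
H' = −Σ pᵢ ln pᵢ = −((-0.1844) + (-0.1161) + (-0.1483) + (-0.3320) + (-0.1672) + (-0.0912) + (-0.1925) + (-0.1483) + (-0.1161) + (-0.0455) + (-0.1580)) = 1.6997.
With S = 11 species, ln S = 2.3979, so J = 1.6997/2.3979 = 0.7088, i.e. 0.71 to 2 decimal places.

0.71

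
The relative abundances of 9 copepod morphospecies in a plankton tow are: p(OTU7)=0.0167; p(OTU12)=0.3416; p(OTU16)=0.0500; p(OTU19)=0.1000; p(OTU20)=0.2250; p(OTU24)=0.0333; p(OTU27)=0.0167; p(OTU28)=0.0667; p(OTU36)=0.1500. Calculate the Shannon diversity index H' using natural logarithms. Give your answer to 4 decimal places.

1.7977

Each pᵢ ln pᵢ term (working shown to 6 dp, full precision carried): 0.0167×(-4.092347)=-0.068342, 0.3416×(-1.074115)=-0.366918, 0.05×(-2.995732)=-0.149787, 0.1×(-2.302585)=-0.230259, 0.225×(-1.491655)=-0.335622, 0.0333×(-3.402198)=-0.113293, 0.0167×(-4.092347)=-0.068342, 0.0667×(-2.707550)=-0.180594, 0.15×(-1.897120)=-0.284568.
Sum = -1.797724, so H' = 1.7977.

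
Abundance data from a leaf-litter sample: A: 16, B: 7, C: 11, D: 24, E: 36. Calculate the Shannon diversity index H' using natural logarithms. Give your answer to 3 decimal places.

Total N = 16+7+11+24+36 = 94, so the proportions are 0.17021, 0.07447, 0.11702, 0.25532, 0.38298 (working shown to 5 dp, full precision carried).
Each pᵢ ln pᵢ term: 0.17021×(-1.77071)=-0.30140, 0.07447×(-2.59738)=-0.19342, 0.11702×(-2.14540)=-0.25106, 0.25532×(-1.36524)=-0.34857, 0.38298×(-0.95978)=-0.36757.
Sum = -1.46202, so H' = 1.462.

1.462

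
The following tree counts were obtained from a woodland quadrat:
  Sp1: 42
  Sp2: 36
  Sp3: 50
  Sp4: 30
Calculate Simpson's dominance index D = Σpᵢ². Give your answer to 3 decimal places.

0.259

Total N = 42+36+50+30 = 158, so the proportions are 0.26582, 0.22785, 0.31646, 0.18987 (working shown to 5 dp, full precision carried).
D = 0.26582² + 0.22785² + 0.31646² + 0.18987² = 0.07066 + 0.05191 + 0.10014 + 0.03605 = 0.25877.
To 3 decimal places, D = 0.259.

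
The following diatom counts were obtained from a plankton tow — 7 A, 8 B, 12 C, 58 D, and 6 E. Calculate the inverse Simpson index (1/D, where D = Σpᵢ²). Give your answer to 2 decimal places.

2.26

Total N = 7+8+12+58+6 = 91, so the proportions are 0.07692, 0.08791, 0.13187, 0.63736, 0.06593 (working shown to 5 dp, full precision carried).
D = 0.07692² + 0.08791² + 0.13187² + 0.63736² + 0.06593² = 0.00592 + 0.00773 + 0.01739 + 0.40623 + 0.00435 = 0.44161.
So 1/D = 2.2644, i.e. 2.26 to 2 decimal places.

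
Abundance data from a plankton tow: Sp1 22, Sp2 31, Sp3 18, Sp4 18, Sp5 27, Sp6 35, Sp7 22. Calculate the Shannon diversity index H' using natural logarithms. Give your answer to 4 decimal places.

1.9167

Total N = 22+31+18+18+27+35+22 = 173, so the proportions are 0.127168, 0.179191, 0.104046, 0.104046, 0.156069, 0.202312, 0.127168 (working shown to 6 dp, full precision carried).
Each pᵢ ln pᵢ term: 0.127168×(-2.062249)=-0.262251, 0.179191×(-1.719304)=-0.308083, 0.104046×(-2.262920)=-0.235448, 0.104046×(-2.262920)=-0.235448, 0.156069×(-1.857455)=-0.289892, 0.202312×(-1.597944)=-0.323283, 0.127168×(-2.062249)=-0.262251.
Sum = -1.916658, so H' = 1.9167.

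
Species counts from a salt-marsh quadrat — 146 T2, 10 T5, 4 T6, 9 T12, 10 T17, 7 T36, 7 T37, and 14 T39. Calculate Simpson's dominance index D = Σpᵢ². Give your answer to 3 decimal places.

0.511

Total N = 146+10+4+9+10+7+7+14 = 207, so the proportions are 0.70531, 0.04831, 0.01932, 0.04348, 0.04831, 0.03382, 0.03382, 0.06763 (working shown to 5 dp, full precision carried).
D = 0.70531² + 0.04831² + 0.01932² + 0.04348² + 0.04831² + 0.03382² + 0.03382² + 0.06763² = 0.49747 + 0.00233 + 0.00037 + 0.00189 + 0.00233 + 0.00114 + 0.00114 + 0.00457 = 0.51126.
To 3 decimal places, D = 0.511.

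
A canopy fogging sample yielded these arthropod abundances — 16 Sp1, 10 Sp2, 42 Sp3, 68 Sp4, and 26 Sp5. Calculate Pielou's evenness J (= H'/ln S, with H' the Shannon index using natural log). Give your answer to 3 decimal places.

0.875

Total N = 16+10+42+68+26 = 162, so the proportions are 0.09877, 0.06173, 0.25926, 0.41975, 0.16049 (working shown to 5 dp, full precision carried).
H' = −Σ pᵢ ln pᵢ = −((-0.22864) + (-0.17191) + (-0.34998) + (-0.36438) + (-0.29362)) = 1.40854.
With S = 5 species, ln S = 1.60944, so J = 1.40854/1.60944 = 0.87518, i.e. 0.875 to 3 decimal places.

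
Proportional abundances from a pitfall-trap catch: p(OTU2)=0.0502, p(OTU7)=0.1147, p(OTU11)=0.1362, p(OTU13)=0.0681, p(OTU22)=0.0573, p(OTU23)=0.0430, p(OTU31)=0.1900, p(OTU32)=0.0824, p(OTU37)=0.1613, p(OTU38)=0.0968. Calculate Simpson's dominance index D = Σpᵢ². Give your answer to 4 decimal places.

0.1223

D = 0.0502² + 0.1147² + 0.1362² + 0.0681² + 0.0573² + 0.043² + 0.19² + 0.0824² + 0.1613² + 0.0968² = 0.002520 + 0.013156 + 0.018550 + 0.004638 + 0.003283 + 0.001849 + 0.036100 + 0.006790 + 0.026018 + 0.009370 = 0.122274 (working shown to 6 dp, full precision carried).
To 4 decimal places, D = 0.1223.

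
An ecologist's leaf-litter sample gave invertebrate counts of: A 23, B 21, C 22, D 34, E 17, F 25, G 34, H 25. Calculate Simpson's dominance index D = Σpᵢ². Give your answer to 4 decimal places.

Total N = 23+21+22+34+17+25+34+25 = 201, so the proportions are 0.114428, 0.104478, 0.109453, 0.169154, 0.084577, 0.124378, 0.169154, 0.124378 (working shown to 6 dp, full precision carried).
D = 0.114428² + 0.104478² + 0.109453² + 0.169154² + 0.084577² + 0.124378² + 0.169154² + 0.124378² = 0.013094 + 0.010916 + 0.011980 + 0.028613 + 0.007153 + 0.015470 + 0.028613 + 0.015470 = 0.131309.
To 4 decimal places, D = 0.1313.

0.1313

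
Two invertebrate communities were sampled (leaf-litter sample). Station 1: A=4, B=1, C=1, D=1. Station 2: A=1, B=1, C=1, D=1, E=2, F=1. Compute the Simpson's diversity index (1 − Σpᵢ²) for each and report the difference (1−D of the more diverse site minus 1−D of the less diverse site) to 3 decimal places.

Station 1: N=7, proportions 0.571429, 0.142857, 0.142857, 0.142857, giving 1−D = 0.612245 (working shown to 6 dp, full precision carried).
Station 2: N=7, proportions 0.142857, 0.142857, 0.142857, 0.142857, 0.285714, 0.142857, giving 1−D = 0.816327.
Difference = |0.612245 − 0.816327| = 0.204082, i.e. 0.204 to 3 decimal places.

0.204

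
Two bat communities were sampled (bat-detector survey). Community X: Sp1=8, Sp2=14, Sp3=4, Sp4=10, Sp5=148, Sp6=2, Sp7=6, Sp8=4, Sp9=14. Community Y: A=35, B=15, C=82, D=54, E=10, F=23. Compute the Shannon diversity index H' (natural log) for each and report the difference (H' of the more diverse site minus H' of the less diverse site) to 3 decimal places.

0.393

Community X: N=210, proportions 0.0381, 0.06667, 0.01905, 0.04762, 0.70476, 0.00952, 0.02857, 0.01905, 0.06667, giving H' = 1.17392 (working shown to 5 dp, full precision carried).
Community Y: N=219, proportions 0.15982, 0.06849, 0.37443, 0.24658, 0.04566, 0.10502, giving H' = 1.56735.
Difference = |1.17392 − 1.56735| = 0.39343, i.e. 0.393 to 3 decimal places.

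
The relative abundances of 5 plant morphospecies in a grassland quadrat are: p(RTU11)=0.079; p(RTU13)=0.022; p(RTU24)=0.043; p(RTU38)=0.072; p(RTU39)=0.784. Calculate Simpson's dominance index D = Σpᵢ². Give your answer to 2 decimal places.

D = 0.079² + 0.022² + 0.043² + 0.072² + 0.784² = 0.0062 + 0.0005 + 0.0018 + 0.0052 + 0.6147 = 0.6284 (working shown to 4 dp, full precision carried).
To 2 decimal places, D = 0.63.

0.63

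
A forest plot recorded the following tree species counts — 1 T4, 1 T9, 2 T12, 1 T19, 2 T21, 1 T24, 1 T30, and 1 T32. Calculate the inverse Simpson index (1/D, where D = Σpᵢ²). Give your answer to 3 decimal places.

Total N = 1+1+2+1+2+1+1+1 = 10, so the proportions are 0.1, 0.1, 0.2, 0.1, 0.2, 0.1, 0.1, 0.1 (working shown to 7 dp, full precision carried).
D = 0.1² + 0.1² + 0.2² + 0.1² + 0.2² + 0.1² + 0.1² + 0.1² = 0.0100000 + 0.0100000 + 0.0400000 + 0.0100000 + 0.0400000 + 0.0100000 + 0.0100000 + 0.0100000 = 0.1400000.
So 1/D = 7.14286, i.e. 7.143 to 3 decimal places.

7.143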